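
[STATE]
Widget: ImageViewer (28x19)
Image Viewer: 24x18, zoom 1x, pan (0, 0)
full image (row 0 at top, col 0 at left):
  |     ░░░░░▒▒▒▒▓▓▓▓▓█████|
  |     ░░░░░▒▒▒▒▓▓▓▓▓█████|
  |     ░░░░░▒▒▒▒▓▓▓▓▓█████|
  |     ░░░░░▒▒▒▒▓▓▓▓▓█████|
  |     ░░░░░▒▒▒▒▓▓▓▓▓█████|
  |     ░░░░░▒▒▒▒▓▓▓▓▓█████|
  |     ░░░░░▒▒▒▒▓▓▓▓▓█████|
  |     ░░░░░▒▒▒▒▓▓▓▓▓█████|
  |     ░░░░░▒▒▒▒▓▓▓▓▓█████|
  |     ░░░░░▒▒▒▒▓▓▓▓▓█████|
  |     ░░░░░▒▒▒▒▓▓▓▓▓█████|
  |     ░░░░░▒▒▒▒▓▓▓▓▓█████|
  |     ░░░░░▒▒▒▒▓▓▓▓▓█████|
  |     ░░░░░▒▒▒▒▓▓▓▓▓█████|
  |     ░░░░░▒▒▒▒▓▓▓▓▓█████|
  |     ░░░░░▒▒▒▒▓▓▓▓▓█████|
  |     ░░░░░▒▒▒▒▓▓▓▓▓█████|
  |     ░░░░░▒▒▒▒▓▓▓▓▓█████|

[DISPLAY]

     ░░░░░▒▒▒▒▓▓▓▓▓█████    
     ░░░░░▒▒▒▒▓▓▓▓▓█████    
     ░░░░░▒▒▒▒▓▓▓▓▓█████    
     ░░░░░▒▒▒▒▓▓▓▓▓█████    
     ░░░░░▒▒▒▒▓▓▓▓▓█████    
     ░░░░░▒▒▒▒▓▓▓▓▓█████    
     ░░░░░▒▒▒▒▓▓▓▓▓█████    
     ░░░░░▒▒▒▒▓▓▓▓▓█████    
     ░░░░░▒▒▒▒▓▓▓▓▓█████    
     ░░░░░▒▒▒▒▓▓▓▓▓█████    
     ░░░░░▒▒▒▒▓▓▓▓▓█████    
     ░░░░░▒▒▒▒▓▓▓▓▓█████    
     ░░░░░▒▒▒▒▓▓▓▓▓█████    
     ░░░░░▒▒▒▒▓▓▓▓▓█████    
     ░░░░░▒▒▒▒▓▓▓▓▓█████    
     ░░░░░▒▒▒▒▓▓▓▓▓█████    
     ░░░░░▒▒▒▒▓▓▓▓▓█████    
     ░░░░░▒▒▒▒▓▓▓▓▓█████    
                            


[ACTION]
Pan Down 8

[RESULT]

     ░░░░░▒▒▒▒▓▓▓▓▓█████    
     ░░░░░▒▒▒▒▓▓▓▓▓█████    
     ░░░░░▒▒▒▒▓▓▓▓▓█████    
     ░░░░░▒▒▒▒▓▓▓▓▓█████    
     ░░░░░▒▒▒▒▓▓▓▓▓█████    
     ░░░░░▒▒▒▒▓▓▓▓▓█████    
     ░░░░░▒▒▒▒▓▓▓▓▓█████    
     ░░░░░▒▒▒▒▓▓▓▓▓█████    
     ░░░░░▒▒▒▒▓▓▓▓▓█████    
     ░░░░░▒▒▒▒▓▓▓▓▓█████    
                            
                            
                            
                            
                            
                            
                            
                            
                            


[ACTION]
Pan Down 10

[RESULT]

                            
                            
                            
                            
                            
                            
                            
                            
                            
                            
                            
                            
                            
                            
                            
                            
                            
                            
                            


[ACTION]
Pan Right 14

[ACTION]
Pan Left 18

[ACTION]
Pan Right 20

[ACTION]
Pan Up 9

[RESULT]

████                        
████                        
████                        
████                        
████                        
████                        
████                        
████                        
████                        
                            
                            
                            
                            
                            
                            
                            
                            
                            
                            


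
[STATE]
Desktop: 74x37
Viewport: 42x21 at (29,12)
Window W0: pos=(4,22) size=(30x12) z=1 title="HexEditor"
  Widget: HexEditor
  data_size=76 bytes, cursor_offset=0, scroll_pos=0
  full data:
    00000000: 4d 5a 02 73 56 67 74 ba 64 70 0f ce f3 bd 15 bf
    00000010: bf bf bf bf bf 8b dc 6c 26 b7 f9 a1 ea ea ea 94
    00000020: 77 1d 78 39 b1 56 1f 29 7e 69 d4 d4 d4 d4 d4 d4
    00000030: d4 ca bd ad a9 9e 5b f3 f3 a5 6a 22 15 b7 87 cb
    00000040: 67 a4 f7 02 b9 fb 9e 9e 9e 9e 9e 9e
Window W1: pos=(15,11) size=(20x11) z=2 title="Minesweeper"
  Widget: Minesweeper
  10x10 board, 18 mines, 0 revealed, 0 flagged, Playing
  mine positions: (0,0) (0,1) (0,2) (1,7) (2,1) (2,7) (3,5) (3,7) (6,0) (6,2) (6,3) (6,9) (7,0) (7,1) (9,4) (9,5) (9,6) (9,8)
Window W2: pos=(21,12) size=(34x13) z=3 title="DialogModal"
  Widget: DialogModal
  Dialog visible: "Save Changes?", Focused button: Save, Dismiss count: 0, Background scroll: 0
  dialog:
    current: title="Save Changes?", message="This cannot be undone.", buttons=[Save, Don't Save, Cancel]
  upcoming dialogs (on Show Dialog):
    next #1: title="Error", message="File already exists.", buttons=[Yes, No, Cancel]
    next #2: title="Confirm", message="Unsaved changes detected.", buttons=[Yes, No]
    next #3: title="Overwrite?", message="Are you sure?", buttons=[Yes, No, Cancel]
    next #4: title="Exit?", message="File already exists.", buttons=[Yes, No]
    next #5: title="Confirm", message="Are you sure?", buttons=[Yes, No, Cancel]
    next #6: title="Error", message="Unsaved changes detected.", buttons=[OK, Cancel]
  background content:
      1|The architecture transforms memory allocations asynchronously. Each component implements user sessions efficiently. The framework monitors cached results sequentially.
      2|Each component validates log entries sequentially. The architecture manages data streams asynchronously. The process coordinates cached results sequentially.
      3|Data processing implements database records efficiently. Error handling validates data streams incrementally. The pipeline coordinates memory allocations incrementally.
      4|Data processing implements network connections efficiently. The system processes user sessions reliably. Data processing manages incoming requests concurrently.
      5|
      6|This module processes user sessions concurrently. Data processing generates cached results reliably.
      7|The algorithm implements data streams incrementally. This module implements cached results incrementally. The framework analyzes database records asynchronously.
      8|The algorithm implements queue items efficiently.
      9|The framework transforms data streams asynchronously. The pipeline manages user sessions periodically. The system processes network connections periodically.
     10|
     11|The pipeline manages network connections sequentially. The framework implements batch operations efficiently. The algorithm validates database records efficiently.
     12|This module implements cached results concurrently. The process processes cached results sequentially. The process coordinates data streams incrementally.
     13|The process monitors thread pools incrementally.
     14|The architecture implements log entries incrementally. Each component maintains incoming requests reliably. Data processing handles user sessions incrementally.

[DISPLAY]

━━━━━━━━━━━━━━━━━━━━━━━━━┓                
Modal                    ┃                
─────────────────────────┨                
hitecture transforms memo┃                
mponent validates log ent┃                
──────────────────────┐ab┃                
  Save Changes?       │wo┃                
is cannot be undone.  │  ┃                
e]  Don't Save   Cance│si┃                
──────────────────────┘st┃                
orithm implements queue i┃                
mework transforms data st┃                
━━━━━━━━━━━━━━━━━━━━━━━━━┛                
 67 ┃                                     
 8b ┃                                     
 56 ┃                                     
 9e ┃                                     
 fb ┃                                     
    ┃                                     
    ┃                                     
    ┃                                     


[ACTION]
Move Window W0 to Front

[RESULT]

━━━━━━━━━━━━━━━━━━━━━━━━━┓                
Modal                    ┃                
─────────────────────────┨                
hitecture transforms memo┃                
mponent validates log ent┃                
──────────────────────┐ab┃                
  Save Changes?       │wo┃                
is cannot be undone.  │  ┃                
e]  Don't Save   Cance│si┃                
──────────────────────┘st┃                
━━━━┓m implements queue i┃                
    ┃k transforms data st┃                
────┨━━━━━━━━━━━━━━━━━━━━┛                
 67 ┃                                     
 8b ┃                                     
 56 ┃                                     
 9e ┃                                     
 fb ┃                                     
    ┃                                     
    ┃                                     
    ┃                                     


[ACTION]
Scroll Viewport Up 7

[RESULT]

                                          
                                          
                                          
                                          
                                          
                                          
━━━━━┓                                    
━━━━━━━━━━━━━━━━━━━━━━━━━┓                
Modal                    ┃                
─────────────────────────┨                
hitecture transforms memo┃                
mponent validates log ent┃                
──────────────────────┐ab┃                
  Save Changes?       │wo┃                
is cannot be undone.  │  ┃                
e]  Don't Save   Cance│si┃                
──────────────────────┘st┃                
━━━━┓m implements queue i┃                
    ┃k transforms data st┃                
────┨━━━━━━━━━━━━━━━━━━━━┛                
 67 ┃                                     


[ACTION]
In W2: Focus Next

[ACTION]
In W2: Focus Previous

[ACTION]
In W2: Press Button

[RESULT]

                                          
                                          
                                          
                                          
                                          
                                          
━━━━━┓                                    
━━━━━━━━━━━━━━━━━━━━━━━━━┓                
Modal                    ┃                
─────────────────────────┨                
hitecture transforms memo┃                
mponent validates log ent┃                
ocessing implements datab┃                
ocessing implements netwo┃                
                         ┃                
dule processes user sessi┃                
orithm implements data st┃                
━━━━┓m implements queue i┃                
    ┃k transforms data st┃                
────┨━━━━━━━━━━━━━━━━━━━━┛                
 67 ┃                                     


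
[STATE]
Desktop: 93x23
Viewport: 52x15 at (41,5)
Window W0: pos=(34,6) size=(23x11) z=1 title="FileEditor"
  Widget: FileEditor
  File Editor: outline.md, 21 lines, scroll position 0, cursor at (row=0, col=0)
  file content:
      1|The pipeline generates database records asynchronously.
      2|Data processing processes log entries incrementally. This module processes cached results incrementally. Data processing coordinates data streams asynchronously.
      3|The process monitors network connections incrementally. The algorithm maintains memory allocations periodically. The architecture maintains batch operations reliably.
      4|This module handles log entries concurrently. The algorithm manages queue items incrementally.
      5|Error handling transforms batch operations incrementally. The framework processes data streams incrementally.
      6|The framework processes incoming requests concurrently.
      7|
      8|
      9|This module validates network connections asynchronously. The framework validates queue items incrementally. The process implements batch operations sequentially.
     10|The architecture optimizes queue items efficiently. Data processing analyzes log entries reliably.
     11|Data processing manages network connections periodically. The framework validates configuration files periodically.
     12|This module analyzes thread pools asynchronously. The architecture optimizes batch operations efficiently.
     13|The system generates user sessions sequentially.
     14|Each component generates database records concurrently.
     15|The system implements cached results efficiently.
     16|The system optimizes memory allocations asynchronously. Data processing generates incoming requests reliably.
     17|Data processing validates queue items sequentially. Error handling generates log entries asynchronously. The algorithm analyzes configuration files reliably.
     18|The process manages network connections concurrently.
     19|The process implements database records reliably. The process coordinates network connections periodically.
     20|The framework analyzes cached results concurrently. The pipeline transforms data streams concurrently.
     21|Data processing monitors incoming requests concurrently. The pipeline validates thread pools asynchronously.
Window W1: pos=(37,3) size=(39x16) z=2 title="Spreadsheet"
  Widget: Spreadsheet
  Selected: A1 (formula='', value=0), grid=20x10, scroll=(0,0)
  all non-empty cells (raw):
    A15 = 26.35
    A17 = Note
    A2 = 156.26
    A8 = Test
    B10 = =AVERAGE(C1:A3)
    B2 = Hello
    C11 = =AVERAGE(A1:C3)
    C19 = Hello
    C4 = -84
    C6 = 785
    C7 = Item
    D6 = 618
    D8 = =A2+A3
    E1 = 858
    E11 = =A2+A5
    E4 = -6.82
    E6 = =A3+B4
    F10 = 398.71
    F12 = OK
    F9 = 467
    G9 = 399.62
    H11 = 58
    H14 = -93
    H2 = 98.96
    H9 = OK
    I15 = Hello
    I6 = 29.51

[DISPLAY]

──────────────────────────────────┨                 
                                  ┃                 
    A       B       C       D     ┃                 
----------------------------------┃                 
      [0]       0       0       0 ┃                 
   156.26Hello          0       0 ┃                 
        0       0       0       0 ┃                 
        0       0     -84       0 ┃                 
        0       0       0       0 ┃                 
        0       0     785     618 ┃                 
        0       0Item           0 ┃                 
 Test           0       0  156.26 ┃                 
        0       0       0       0 ┃                 
━━━━━━━━━━━━━━━━━━━━━━━━━━━━━━━━━━┛                 
                                                    


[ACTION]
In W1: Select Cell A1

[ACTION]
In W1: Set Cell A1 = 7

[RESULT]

──────────────────────────────────┨                 
 7                                ┃                 
    A       B       C       D     ┃                 
----------------------------------┃                 
      [7]       0       0       0 ┃                 
   156.26Hello          0       0 ┃                 
        0       0       0       0 ┃                 
        0       0     -84       0 ┃                 
        0       0       0       0 ┃                 
        0       0     785     618 ┃                 
        0       0Item           0 ┃                 
 Test           0       0  156.26 ┃                 
        0       0       0       0 ┃                 
━━━━━━━━━━━━━━━━━━━━━━━━━━━━━━━━━━┛                 
                                                    


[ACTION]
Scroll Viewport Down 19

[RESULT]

----------------------------------┃                 
      [7]       0       0       0 ┃                 
   156.26Hello          0       0 ┃                 
        0       0       0       0 ┃                 
        0       0     -84       0 ┃                 
        0       0       0       0 ┃                 
        0       0     785     618 ┃                 
        0       0Item           0 ┃                 
 Test           0       0  156.26 ┃                 
        0       0       0       0 ┃                 
━━━━━━━━━━━━━━━━━━━━━━━━━━━━━━━━━━┛                 
                                                    
                                                    
                                                    
                                                    


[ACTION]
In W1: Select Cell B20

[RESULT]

----------------------------------┃                 
        7       0       0       0 ┃                 
   156.26Hello          0       0 ┃                 
        0       0       0       0 ┃                 
        0       0     -84       0 ┃                 
        0       0       0       0 ┃                 
        0       0     785     618 ┃                 
        0       0Item           0 ┃                 
 Test           0       0  156.26 ┃                 
        0       0       0       0 ┃                 
━━━━━━━━━━━━━━━━━━━━━━━━━━━━━━━━━━┛                 
                                                    
                                                    
                                                    
                                                    


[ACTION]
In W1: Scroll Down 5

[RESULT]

----------------------------------┃                 
        0       0     785     618 ┃                 
        0       0Item           0 ┃                 
 Test           0       0  156.26 ┃                 
        0       0       0       0 ┃                 
        0   20.41       0       0 ┃                 
        0       0   20.41       0 ┃                 
        0       0       0       0 ┃                 
        0       0       0       0 ┃                 
        0       0       0       0 ┃                 
━━━━━━━━━━━━━━━━━━━━━━━━━━━━━━━━━━┛                 
                                                    
                                                    
                                                    
                                                    


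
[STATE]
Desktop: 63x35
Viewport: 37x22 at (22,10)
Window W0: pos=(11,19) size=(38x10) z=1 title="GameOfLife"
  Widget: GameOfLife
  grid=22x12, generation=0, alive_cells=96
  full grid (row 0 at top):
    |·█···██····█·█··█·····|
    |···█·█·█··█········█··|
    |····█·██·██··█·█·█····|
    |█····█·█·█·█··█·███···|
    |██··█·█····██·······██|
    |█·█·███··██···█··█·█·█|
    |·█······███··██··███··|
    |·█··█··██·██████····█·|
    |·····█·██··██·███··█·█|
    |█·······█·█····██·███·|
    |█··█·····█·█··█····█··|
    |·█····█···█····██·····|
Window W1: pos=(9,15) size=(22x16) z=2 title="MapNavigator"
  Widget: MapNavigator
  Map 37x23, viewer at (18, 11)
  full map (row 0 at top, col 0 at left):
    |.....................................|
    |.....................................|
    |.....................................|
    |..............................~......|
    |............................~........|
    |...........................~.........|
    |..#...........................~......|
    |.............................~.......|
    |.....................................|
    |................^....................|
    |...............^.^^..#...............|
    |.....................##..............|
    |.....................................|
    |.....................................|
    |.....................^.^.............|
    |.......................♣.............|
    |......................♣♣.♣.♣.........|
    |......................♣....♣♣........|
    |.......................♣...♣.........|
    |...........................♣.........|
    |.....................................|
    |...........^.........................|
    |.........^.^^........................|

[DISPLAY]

                                     
                                     
                                     
                                     
                                     
━━━━━━━━┓                            
r       ┃                            
────────┨                            
.......~┃                            
........┃━━━━━━━━━━━━━━━━━┓          
........┃                 ┃          
........┃─────────────────┨          
........┃                 ┃          
.#......┃···              ┃          
.##.....┃·██              ┃          
........┃█·█              ┃          
........┃█··              ┃          
.^.^....┃·█·              ┃          
...♣....┃━━━━━━━━━━━━━━━━━┛          
..♣♣.♣.♣┃                            
━━━━━━━━┛                            
                                     


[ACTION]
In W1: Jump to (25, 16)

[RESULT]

                                     
                                     
                                     
                                     
                                     
━━━━━━━━┓                            
r       ┃                            
────────┨                            
........┃                            
........┃━━━━━━━━━━━━━━━━━┓          
........┃                 ┃          
........┃─────────────────┨          
........┃                 ┃          
........┃···              ┃          
♣.......┃·██              ┃          
♣♣......┃█·█              ┃          
♣.......┃█··              ┃          
♣.......┃·█·              ┃          
........┃━━━━━━━━━━━━━━━━━┛          
........┃                            
━━━━━━━━┛                            
                                     


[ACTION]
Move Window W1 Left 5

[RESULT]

                                     
                                     
                                     
                                     
                                     
━━━┓                                 
   ┃                                 
───┨                                 
...┃                                 
...┃━━━━━━━━━━━━━━━━━━━━━━┓          
...┃                      ┃          
...┃──────────────────────┨          
...┃                      ┃          
...┃█·███···              ┃          
...┃······██              ┃          
...┃█··█·█·█              ┃          
...┃█··███··              ┃          
...┃██····█·              ┃          
...┃━━━━━━━━━━━━━━━━━━━━━━┛          
...┃                                 
━━━┛                                 
                                     


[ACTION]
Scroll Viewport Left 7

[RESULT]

                                     
                                     
                                     
                                     
                                     
━━━━━━━━━━┓                          
tor       ┃                          
──────────┨                          
..........┃                          
..........┃━━━━━━━━━━━━━━━━━━━━━━┓   
..........┃                      ┃   
..........┃──────────────────────┨   
..........┃                      ┃   
..........┃█·███···              ┃   
@.♣.......┃······██              ┃   
..♣♣......┃█··█·█·█              ┃   
..♣.......┃█··███··              ┃   
..♣.......┃██····█·              ┃   
..........┃━━━━━━━━━━━━━━━━━━━━━━┛   
..........┃                          
━━━━━━━━━━┛                          
                                     


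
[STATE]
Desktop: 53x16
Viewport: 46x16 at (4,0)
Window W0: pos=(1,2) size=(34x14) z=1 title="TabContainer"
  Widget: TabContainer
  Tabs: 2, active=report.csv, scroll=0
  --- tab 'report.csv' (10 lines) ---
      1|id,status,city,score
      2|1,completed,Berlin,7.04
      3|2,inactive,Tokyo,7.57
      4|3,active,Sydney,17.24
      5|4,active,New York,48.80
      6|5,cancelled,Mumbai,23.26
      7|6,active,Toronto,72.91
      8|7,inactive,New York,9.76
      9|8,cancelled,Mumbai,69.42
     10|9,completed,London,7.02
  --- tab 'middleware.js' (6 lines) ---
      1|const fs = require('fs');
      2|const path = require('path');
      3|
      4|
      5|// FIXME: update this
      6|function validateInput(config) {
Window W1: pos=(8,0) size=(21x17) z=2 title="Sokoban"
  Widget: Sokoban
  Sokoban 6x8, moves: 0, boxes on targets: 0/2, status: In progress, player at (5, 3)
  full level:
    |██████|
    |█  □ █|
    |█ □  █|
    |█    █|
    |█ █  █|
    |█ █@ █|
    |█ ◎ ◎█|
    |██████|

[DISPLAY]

    ┏━━━━━━━━━━━━━━━━━━━┓                     
    ┃ Sokoban           ┃                     
━━━━┠───────────────────┨━━━━━┓               
abCo┃██████             ┃     ┃               
────┃█  □ █             ┃─────┨               
epor┃█ □  █             ┃     ┃               
────┃█    █             ┃─────┃               
,sta┃█ █  █             ┃     ┃               
comp┃█ █@ █             ┃     ┃               
inac┃█ ◎ ◎█             ┃     ┃               
acti┃██████             ┃     ┃               
acti┃Moves: 0  0/2      ┃     ┃               
canc┃                   ┃     ┃               
acti┃                   ┃     ┃               
inac┃                   ┃     ┃               
━━━━┃                   ┃━━━━━┛               


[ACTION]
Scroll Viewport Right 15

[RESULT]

 ┏━━━━━━━━━━━━━━━━━━━┓                        
 ┃ Sokoban           ┃                        
━┠───────────────────┨━━━━━┓                  
o┃██████             ┃     ┃                  
─┃█  □ █             ┃─────┨                  
r┃█ □  █             ┃     ┃                  
─┃█    █             ┃─────┃                  
a┃█ █  █             ┃     ┃                  
p┃█ █@ █             ┃     ┃                  
c┃█ ◎ ◎█             ┃     ┃                  
i┃██████             ┃     ┃                  
i┃Moves: 0  0/2      ┃     ┃                  
c┃                   ┃     ┃                  
i┃                   ┃     ┃                  
c┃                   ┃     ┃                  
━┃                   ┃━━━━━┛                  


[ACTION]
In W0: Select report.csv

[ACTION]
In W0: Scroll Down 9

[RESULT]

 ┏━━━━━━━━━━━━━━━━━━━┓                        
 ┃ Sokoban           ┃                        
━┠───────────────────┨━━━━━┓                  
o┃██████             ┃     ┃                  
─┃█  □ █             ┃─────┨                  
r┃█ □  █             ┃     ┃                  
─┃█    █             ┃─────┃                  
p┃█ █  █             ┃     ┃                  
 ┃█ █@ █             ┃     ┃                  
 ┃█ ◎ ◎█             ┃     ┃                  
 ┃██████             ┃     ┃                  
 ┃Moves: 0  0/2      ┃     ┃                  
 ┃                   ┃     ┃                  
 ┃                   ┃     ┃                  
 ┃                   ┃     ┃                  
━┃                   ┃━━━━━┛                  


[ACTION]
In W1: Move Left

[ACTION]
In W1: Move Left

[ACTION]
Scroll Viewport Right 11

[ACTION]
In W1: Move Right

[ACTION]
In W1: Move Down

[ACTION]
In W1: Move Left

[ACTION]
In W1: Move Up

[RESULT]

 ┏━━━━━━━━━━━━━━━━━━━┓                        
 ┃ Sokoban           ┃                        
━┠───────────────────┨━━━━━┓                  
o┃██████             ┃     ┃                  
─┃█  □ █             ┃─────┨                  
r┃█ □  █             ┃     ┃                  
─┃█    █             ┃─────┃                  
p┃█ █  █             ┃     ┃                  
 ┃█ █@ █             ┃     ┃                  
 ┃█ ◎ ◎█             ┃     ┃                  
 ┃██████             ┃     ┃                  
 ┃Moves: 4  0/2      ┃     ┃                  
 ┃                   ┃     ┃                  
 ┃                   ┃     ┃                  
 ┃                   ┃     ┃                  
━┃                   ┃━━━━━┛                  


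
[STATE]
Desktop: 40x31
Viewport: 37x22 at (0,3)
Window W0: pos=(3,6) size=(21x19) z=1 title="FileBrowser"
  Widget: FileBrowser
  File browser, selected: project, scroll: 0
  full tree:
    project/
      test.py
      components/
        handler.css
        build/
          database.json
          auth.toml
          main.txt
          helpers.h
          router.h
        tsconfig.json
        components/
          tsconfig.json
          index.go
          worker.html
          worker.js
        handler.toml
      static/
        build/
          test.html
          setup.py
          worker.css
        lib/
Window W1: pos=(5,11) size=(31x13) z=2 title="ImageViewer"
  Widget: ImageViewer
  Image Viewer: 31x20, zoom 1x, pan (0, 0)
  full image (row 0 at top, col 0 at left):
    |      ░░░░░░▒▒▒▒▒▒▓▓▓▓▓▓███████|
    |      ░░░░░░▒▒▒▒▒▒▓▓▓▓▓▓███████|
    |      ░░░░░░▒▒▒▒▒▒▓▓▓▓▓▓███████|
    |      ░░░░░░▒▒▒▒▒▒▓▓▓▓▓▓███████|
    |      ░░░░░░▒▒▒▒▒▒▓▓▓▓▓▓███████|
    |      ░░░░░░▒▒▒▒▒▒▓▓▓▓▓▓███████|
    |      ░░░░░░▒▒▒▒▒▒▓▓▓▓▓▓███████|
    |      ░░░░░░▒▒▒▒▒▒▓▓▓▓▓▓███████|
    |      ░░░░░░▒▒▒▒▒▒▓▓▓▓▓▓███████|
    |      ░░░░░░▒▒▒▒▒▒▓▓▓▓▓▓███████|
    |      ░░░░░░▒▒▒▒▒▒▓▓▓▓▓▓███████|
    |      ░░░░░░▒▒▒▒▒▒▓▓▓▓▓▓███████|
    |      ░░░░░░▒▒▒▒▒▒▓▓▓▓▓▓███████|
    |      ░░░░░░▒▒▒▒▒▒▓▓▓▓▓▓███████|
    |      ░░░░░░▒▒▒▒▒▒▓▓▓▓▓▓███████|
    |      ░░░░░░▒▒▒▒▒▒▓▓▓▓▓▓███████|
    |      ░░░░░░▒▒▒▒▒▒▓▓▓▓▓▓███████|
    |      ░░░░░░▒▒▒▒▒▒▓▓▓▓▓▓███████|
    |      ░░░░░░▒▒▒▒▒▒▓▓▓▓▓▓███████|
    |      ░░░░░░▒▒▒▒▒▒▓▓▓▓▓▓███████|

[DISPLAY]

                                     
                                     
                                     
   ┏━━━━━━━━━━━━━━━━━━━┓             
   ┃ FileBrowser       ┃             
   ┠───────────────────┨             
   ┃> [-] project/     ┃             
   ┃    test.py        ┃             
   ┃ ┏━━━━━━━━━━━━━━━━━━━━━━━━━━━━━┓ 
   ┃ ┃ ImageViewer                 ┃ 
   ┃ ┠─────────────────────────────┨ 
   ┃ ┃      ░░░░░░▒▒▒▒▒▒▓▓▓▓▓▓█████┃ 
   ┃ ┃      ░░░░░░▒▒▒▒▒▒▓▓▓▓▓▓█████┃ 
   ┃ ┃      ░░░░░░▒▒▒▒▒▒▓▓▓▓▓▓█████┃ 
   ┃ ┃      ░░░░░░▒▒▒▒▒▒▓▓▓▓▓▓█████┃ 
   ┃ ┃      ░░░░░░▒▒▒▒▒▒▓▓▓▓▓▓█████┃ 
   ┃ ┃      ░░░░░░▒▒▒▒▒▒▓▓▓▓▓▓█████┃ 
   ┃ ┃      ░░░░░░▒▒▒▒▒▒▓▓▓▓▓▓█████┃ 
   ┃ ┃      ░░░░░░▒▒▒▒▒▒▓▓▓▓▓▓█████┃ 
   ┃ ┃      ░░░░░░▒▒▒▒▒▒▓▓▓▓▓▓█████┃ 
   ┃ ┗━━━━━━━━━━━━━━━━━━━━━━━━━━━━━┛ 
   ┗━━━━━━━━━━━━━━━━━━━┛             


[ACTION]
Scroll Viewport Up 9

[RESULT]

                                     
                                     
                                     
                                     
                                     
                                     
   ┏━━━━━━━━━━━━━━━━━━━┓             
   ┃ FileBrowser       ┃             
   ┠───────────────────┨             
   ┃> [-] project/     ┃             
   ┃    test.py        ┃             
   ┃ ┏━━━━━━━━━━━━━━━━━━━━━━━━━━━━━┓ 
   ┃ ┃ ImageViewer                 ┃ 
   ┃ ┠─────────────────────────────┨ 
   ┃ ┃      ░░░░░░▒▒▒▒▒▒▓▓▓▓▓▓█████┃ 
   ┃ ┃      ░░░░░░▒▒▒▒▒▒▓▓▓▓▓▓█████┃ 
   ┃ ┃      ░░░░░░▒▒▒▒▒▒▓▓▓▓▓▓█████┃ 
   ┃ ┃      ░░░░░░▒▒▒▒▒▒▓▓▓▓▓▓█████┃ 
   ┃ ┃      ░░░░░░▒▒▒▒▒▒▓▓▓▓▓▓█████┃ 
   ┃ ┃      ░░░░░░▒▒▒▒▒▒▓▓▓▓▓▓█████┃ 
   ┃ ┃      ░░░░░░▒▒▒▒▒▒▓▓▓▓▓▓█████┃ 
   ┃ ┃      ░░░░░░▒▒▒▒▒▒▓▓▓▓▓▓█████┃ 


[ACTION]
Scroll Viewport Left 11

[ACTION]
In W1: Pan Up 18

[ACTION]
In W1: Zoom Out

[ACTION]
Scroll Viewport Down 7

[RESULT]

   ┃ FileBrowser       ┃             
   ┠───────────────────┨             
   ┃> [-] project/     ┃             
   ┃    test.py        ┃             
   ┃ ┏━━━━━━━━━━━━━━━━━━━━━━━━━━━━━┓ 
   ┃ ┃ ImageViewer                 ┃ 
   ┃ ┠─────────────────────────────┨ 
   ┃ ┃      ░░░░░░▒▒▒▒▒▒▓▓▓▓▓▓█████┃ 
   ┃ ┃      ░░░░░░▒▒▒▒▒▒▓▓▓▓▓▓█████┃ 
   ┃ ┃      ░░░░░░▒▒▒▒▒▒▓▓▓▓▓▓█████┃ 
   ┃ ┃      ░░░░░░▒▒▒▒▒▒▓▓▓▓▓▓█████┃ 
   ┃ ┃      ░░░░░░▒▒▒▒▒▒▓▓▓▓▓▓█████┃ 
   ┃ ┃      ░░░░░░▒▒▒▒▒▒▓▓▓▓▓▓█████┃ 
   ┃ ┃      ░░░░░░▒▒▒▒▒▒▓▓▓▓▓▓█████┃ 
   ┃ ┃      ░░░░░░▒▒▒▒▒▒▓▓▓▓▓▓█████┃ 
   ┃ ┃      ░░░░░░▒▒▒▒▒▒▓▓▓▓▓▓█████┃ 
   ┃ ┗━━━━━━━━━━━━━━━━━━━━━━━━━━━━━┛ 
   ┗━━━━━━━━━━━━━━━━━━━┛             
                                     
                                     
                                     
                                     


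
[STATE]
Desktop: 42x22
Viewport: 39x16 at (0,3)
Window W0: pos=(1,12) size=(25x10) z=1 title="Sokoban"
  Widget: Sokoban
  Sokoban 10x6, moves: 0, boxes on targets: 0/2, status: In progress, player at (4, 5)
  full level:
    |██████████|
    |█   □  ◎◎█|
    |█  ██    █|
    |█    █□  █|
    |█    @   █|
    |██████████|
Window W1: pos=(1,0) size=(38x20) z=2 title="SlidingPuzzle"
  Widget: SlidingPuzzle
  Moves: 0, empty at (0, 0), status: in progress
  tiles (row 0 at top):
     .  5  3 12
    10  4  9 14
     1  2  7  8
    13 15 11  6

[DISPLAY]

 ┃┌────┬────┬────┬────┐               ┃
 ┃│    │  5 │  3 │ 12 │               ┃
 ┃├────┼────┼────┼────┤               ┃
 ┃│ 10 │  4 │  9 │ 14 │               ┃
 ┃├────┼────┼────┼────┤               ┃
 ┃│  1 │  2 │  7 │  8 │               ┃
 ┃├────┼────┼────┼────┤               ┃
 ┃│ 13 │ 15 │ 11 │  6 │               ┃
 ┃└────┴────┴────┴────┘               ┃
 ┃Moves: 0                            ┃
 ┃                                    ┃
 ┃                                    ┃
 ┃                                    ┃
 ┃                                    ┃
 ┃                                    ┃
 ┃                                    ┃


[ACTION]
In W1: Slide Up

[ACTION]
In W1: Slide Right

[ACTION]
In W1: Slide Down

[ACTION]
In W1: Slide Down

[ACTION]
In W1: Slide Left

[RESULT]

 ┃┌────┬────┬────┬────┐               ┃
 ┃│  5 │    │  3 │ 12 │               ┃
 ┃├────┼────┼────┼────┤               ┃
 ┃│ 10 │  4 │  9 │ 14 │               ┃
 ┃├────┼────┼────┼────┤               ┃
 ┃│  1 │  2 │  7 │  8 │               ┃
 ┃├────┼────┼────┼────┤               ┃
 ┃│ 13 │ 15 │ 11 │  6 │               ┃
 ┃└────┴────┴────┴────┘               ┃
 ┃Moves: 3                            ┃
 ┃                                    ┃
 ┃                                    ┃
 ┃                                    ┃
 ┃                                    ┃
 ┃                                    ┃
 ┃                                    ┃
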